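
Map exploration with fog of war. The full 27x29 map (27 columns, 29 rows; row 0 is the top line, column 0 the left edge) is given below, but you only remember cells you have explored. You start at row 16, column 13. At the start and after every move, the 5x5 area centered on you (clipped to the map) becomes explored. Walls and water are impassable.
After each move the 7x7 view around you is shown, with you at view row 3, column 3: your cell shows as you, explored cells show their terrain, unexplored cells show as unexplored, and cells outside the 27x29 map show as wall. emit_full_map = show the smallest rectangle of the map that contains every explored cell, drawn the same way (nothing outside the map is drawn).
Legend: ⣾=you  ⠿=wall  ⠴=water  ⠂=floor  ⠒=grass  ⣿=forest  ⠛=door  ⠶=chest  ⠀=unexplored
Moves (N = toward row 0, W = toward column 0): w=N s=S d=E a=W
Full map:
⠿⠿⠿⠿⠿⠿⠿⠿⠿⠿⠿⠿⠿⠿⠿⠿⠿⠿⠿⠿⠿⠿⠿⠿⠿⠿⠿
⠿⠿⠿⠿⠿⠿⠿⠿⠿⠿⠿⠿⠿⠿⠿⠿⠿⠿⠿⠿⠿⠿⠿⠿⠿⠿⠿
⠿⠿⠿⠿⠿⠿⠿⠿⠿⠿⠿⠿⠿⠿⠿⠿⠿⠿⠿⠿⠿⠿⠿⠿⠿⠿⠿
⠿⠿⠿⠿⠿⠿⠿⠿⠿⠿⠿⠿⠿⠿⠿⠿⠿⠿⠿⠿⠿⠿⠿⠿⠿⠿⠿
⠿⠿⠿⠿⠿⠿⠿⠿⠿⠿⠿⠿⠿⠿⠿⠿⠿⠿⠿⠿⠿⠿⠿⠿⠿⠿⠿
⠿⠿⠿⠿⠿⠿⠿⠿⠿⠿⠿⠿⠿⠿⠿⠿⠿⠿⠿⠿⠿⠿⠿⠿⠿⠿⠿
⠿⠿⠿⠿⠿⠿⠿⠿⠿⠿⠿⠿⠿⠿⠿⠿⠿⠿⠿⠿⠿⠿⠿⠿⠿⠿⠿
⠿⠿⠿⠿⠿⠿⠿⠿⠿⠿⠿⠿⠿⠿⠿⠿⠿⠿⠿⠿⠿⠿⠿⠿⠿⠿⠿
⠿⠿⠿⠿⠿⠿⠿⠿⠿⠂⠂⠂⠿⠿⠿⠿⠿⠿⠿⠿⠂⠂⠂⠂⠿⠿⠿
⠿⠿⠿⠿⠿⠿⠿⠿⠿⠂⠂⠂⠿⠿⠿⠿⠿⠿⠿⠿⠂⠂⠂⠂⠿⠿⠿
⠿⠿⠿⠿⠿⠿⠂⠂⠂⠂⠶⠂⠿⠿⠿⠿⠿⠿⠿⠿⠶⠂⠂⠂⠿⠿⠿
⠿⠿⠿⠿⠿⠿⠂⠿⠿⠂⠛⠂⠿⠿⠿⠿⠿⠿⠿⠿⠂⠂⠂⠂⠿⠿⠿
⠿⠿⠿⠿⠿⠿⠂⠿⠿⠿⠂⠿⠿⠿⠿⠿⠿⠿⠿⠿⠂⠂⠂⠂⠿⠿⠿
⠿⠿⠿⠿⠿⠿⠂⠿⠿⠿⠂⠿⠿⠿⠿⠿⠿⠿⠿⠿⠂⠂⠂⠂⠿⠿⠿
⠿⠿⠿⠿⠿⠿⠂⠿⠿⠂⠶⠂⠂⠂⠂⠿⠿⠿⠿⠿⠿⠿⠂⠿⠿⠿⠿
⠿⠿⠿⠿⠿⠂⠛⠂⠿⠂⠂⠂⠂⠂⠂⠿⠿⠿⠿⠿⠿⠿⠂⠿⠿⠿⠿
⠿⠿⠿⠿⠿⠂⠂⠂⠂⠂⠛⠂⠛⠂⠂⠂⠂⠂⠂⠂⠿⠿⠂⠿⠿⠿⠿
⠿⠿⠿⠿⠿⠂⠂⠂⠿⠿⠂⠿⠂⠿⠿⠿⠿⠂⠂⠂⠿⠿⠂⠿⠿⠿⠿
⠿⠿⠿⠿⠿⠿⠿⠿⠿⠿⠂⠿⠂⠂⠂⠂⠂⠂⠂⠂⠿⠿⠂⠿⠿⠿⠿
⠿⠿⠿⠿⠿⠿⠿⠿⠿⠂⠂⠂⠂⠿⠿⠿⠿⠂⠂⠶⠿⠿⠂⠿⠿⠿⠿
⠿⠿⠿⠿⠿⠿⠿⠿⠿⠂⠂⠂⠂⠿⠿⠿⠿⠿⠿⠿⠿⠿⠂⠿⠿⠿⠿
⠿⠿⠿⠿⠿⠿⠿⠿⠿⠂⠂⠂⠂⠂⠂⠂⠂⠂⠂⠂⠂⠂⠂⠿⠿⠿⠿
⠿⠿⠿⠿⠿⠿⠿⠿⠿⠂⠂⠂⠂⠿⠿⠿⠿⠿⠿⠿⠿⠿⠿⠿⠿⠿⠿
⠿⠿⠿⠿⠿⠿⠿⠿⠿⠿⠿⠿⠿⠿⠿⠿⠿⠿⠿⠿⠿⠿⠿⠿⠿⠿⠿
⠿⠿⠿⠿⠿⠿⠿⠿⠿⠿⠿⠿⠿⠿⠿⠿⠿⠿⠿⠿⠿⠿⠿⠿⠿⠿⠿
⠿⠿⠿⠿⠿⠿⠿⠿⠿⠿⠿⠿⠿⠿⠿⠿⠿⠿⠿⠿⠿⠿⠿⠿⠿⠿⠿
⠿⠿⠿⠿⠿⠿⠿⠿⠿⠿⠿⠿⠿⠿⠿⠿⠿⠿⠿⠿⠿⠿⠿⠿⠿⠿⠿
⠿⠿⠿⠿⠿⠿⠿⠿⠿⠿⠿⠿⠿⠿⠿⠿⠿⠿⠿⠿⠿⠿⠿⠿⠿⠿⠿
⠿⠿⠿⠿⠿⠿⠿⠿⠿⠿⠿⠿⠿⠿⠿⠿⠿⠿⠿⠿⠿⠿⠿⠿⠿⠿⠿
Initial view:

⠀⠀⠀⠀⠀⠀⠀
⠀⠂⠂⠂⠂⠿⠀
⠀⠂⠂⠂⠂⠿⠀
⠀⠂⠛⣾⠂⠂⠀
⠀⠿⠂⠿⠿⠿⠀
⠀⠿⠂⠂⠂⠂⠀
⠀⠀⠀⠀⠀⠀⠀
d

⠀⠀⠀⠀⠀⠀⠀
⠂⠂⠂⠂⠿⠿⠀
⠂⠂⠂⠂⠿⠿⠀
⠂⠛⠂⣾⠂⠂⠀
⠿⠂⠿⠿⠿⠿⠀
⠿⠂⠂⠂⠂⠂⠀
⠀⠀⠀⠀⠀⠀⠀

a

⠀⠀⠀⠀⠀⠀⠀
⠀⠂⠂⠂⠂⠿⠿
⠀⠂⠂⠂⠂⠿⠿
⠀⠂⠛⣾⠂⠂⠂
⠀⠿⠂⠿⠿⠿⠿
⠀⠿⠂⠂⠂⠂⠂
⠀⠀⠀⠀⠀⠀⠀

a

⠀⠀⠀⠀⠀⠀⠀
⠀⠶⠂⠂⠂⠂⠿
⠀⠂⠂⠂⠂⠂⠿
⠀⠛⠂⣾⠂⠂⠂
⠀⠂⠿⠂⠿⠿⠿
⠀⠂⠿⠂⠂⠂⠂
⠀⠀⠀⠀⠀⠀⠀

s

⠀⠶⠂⠂⠂⠂⠿
⠀⠂⠂⠂⠂⠂⠿
⠀⠛⠂⠛⠂⠂⠂
⠀⠂⠿⣾⠿⠿⠿
⠀⠂⠿⠂⠂⠂⠂
⠀⠂⠂⠂⠿⠿⠀
⠀⠀⠀⠀⠀⠀⠀

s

⠀⠂⠂⠂⠂⠂⠿
⠀⠛⠂⠛⠂⠂⠂
⠀⠂⠿⠂⠿⠿⠿
⠀⠂⠿⣾⠂⠂⠂
⠀⠂⠂⠂⠿⠿⠀
⠀⠂⠂⠂⠿⠿⠀
⠀⠀⠀⠀⠀⠀⠀

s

⠀⠛⠂⠛⠂⠂⠂
⠀⠂⠿⠂⠿⠿⠿
⠀⠂⠿⠂⠂⠂⠂
⠀⠂⠂⣾⠿⠿⠀
⠀⠂⠂⠂⠿⠿⠀
⠀⠂⠂⠂⠂⠂⠀
⠀⠀⠀⠀⠀⠀⠀

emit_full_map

⠶⠂⠂⠂⠂⠿⠿
⠂⠂⠂⠂⠂⠿⠿
⠛⠂⠛⠂⠂⠂⠂
⠂⠿⠂⠿⠿⠿⠿
⠂⠿⠂⠂⠂⠂⠂
⠂⠂⣾⠿⠿⠀⠀
⠂⠂⠂⠿⠿⠀⠀
⠂⠂⠂⠂⠂⠀⠀

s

⠀⠂⠿⠂⠿⠿⠿
⠀⠂⠿⠂⠂⠂⠂
⠀⠂⠂⠂⠿⠿⠀
⠀⠂⠂⣾⠿⠿⠀
⠀⠂⠂⠂⠂⠂⠀
⠀⠂⠂⠂⠿⠿⠀
⠀⠀⠀⠀⠀⠀⠀

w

⠀⠛⠂⠛⠂⠂⠂
⠀⠂⠿⠂⠿⠿⠿
⠀⠂⠿⠂⠂⠂⠂
⠀⠂⠂⣾⠿⠿⠀
⠀⠂⠂⠂⠿⠿⠀
⠀⠂⠂⠂⠂⠂⠀
⠀⠂⠂⠂⠿⠿⠀

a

⠀⠀⠛⠂⠛⠂⠂
⠀⠿⠂⠿⠂⠿⠿
⠀⠿⠂⠿⠂⠂⠂
⠀⠂⠂⣾⠂⠿⠿
⠀⠂⠂⠂⠂⠿⠿
⠀⠂⠂⠂⠂⠂⠂
⠀⠀⠂⠂⠂⠿⠿

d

⠀⠛⠂⠛⠂⠂⠂
⠿⠂⠿⠂⠿⠿⠿
⠿⠂⠿⠂⠂⠂⠂
⠂⠂⠂⣾⠿⠿⠀
⠂⠂⠂⠂⠿⠿⠀
⠂⠂⠂⠂⠂⠂⠀
⠀⠂⠂⠂⠿⠿⠀

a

⠀⠀⠛⠂⠛⠂⠂
⠀⠿⠂⠿⠂⠿⠿
⠀⠿⠂⠿⠂⠂⠂
⠀⠂⠂⣾⠂⠿⠿
⠀⠂⠂⠂⠂⠿⠿
⠀⠂⠂⠂⠂⠂⠂
⠀⠀⠂⠂⠂⠿⠿

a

⠀⠀⠀⠛⠂⠛⠂
⠀⠿⠿⠂⠿⠂⠿
⠀⠿⠿⠂⠿⠂⠂
⠀⠿⠂⣾⠂⠂⠿
⠀⠿⠂⠂⠂⠂⠿
⠀⠿⠂⠂⠂⠂⠂
⠀⠀⠀⠂⠂⠂⠿

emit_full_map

⠀⠀⠶⠂⠂⠂⠂⠿⠿
⠀⠀⠂⠂⠂⠂⠂⠿⠿
⠀⠀⠛⠂⠛⠂⠂⠂⠂
⠿⠿⠂⠿⠂⠿⠿⠿⠿
⠿⠿⠂⠿⠂⠂⠂⠂⠂
⠿⠂⣾⠂⠂⠿⠿⠀⠀
⠿⠂⠂⠂⠂⠿⠿⠀⠀
⠿⠂⠂⠂⠂⠂⠂⠀⠀
⠀⠀⠂⠂⠂⠿⠿⠀⠀

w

⠀⠀⠀⠂⠂⠂⠂
⠀⠂⠂⠛⠂⠛⠂
⠀⠿⠿⠂⠿⠂⠿
⠀⠿⠿⣾⠿⠂⠂
⠀⠿⠂⠂⠂⠂⠿
⠀⠿⠂⠂⠂⠂⠿
⠀⠿⠂⠂⠂⠂⠂

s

⠀⠂⠂⠛⠂⠛⠂
⠀⠿⠿⠂⠿⠂⠿
⠀⠿⠿⠂⠿⠂⠂
⠀⠿⠂⣾⠂⠂⠿
⠀⠿⠂⠂⠂⠂⠿
⠀⠿⠂⠂⠂⠂⠂
⠀⠀⠀⠂⠂⠂⠿

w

⠀⠀⠀⠂⠂⠂⠂
⠀⠂⠂⠛⠂⠛⠂
⠀⠿⠿⠂⠿⠂⠿
⠀⠿⠿⣾⠿⠂⠂
⠀⠿⠂⠂⠂⠂⠿
⠀⠿⠂⠂⠂⠂⠿
⠀⠿⠂⠂⠂⠂⠂

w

⠀⠀⠀⠶⠂⠂⠂
⠀⠿⠂⠂⠂⠂⠂
⠀⠂⠂⠛⠂⠛⠂
⠀⠿⠿⣾⠿⠂⠿
⠀⠿⠿⠂⠿⠂⠂
⠀⠿⠂⠂⠂⠂⠿
⠀⠿⠂⠂⠂⠂⠿

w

⠀⠀⠀⠀⠀⠀⠀
⠀⠿⠂⠶⠂⠂⠂
⠀⠿⠂⠂⠂⠂⠂
⠀⠂⠂⣾⠂⠛⠂
⠀⠿⠿⠂⠿⠂⠿
⠀⠿⠿⠂⠿⠂⠂
⠀⠿⠂⠂⠂⠂⠿

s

⠀⠿⠂⠶⠂⠂⠂
⠀⠿⠂⠂⠂⠂⠂
⠀⠂⠂⠛⠂⠛⠂
⠀⠿⠿⣾⠿⠂⠿
⠀⠿⠿⠂⠿⠂⠂
⠀⠿⠂⠂⠂⠂⠿
⠀⠿⠂⠂⠂⠂⠿

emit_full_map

⠿⠂⠶⠂⠂⠂⠂⠿⠿
⠿⠂⠂⠂⠂⠂⠂⠿⠿
⠂⠂⠛⠂⠛⠂⠂⠂⠂
⠿⠿⣾⠿⠂⠿⠿⠿⠿
⠿⠿⠂⠿⠂⠂⠂⠂⠂
⠿⠂⠂⠂⠂⠿⠿⠀⠀
⠿⠂⠂⠂⠂⠿⠿⠀⠀
⠿⠂⠂⠂⠂⠂⠂⠀⠀
⠀⠀⠂⠂⠂⠿⠿⠀⠀

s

⠀⠿⠂⠂⠂⠂⠂
⠀⠂⠂⠛⠂⠛⠂
⠀⠿⠿⠂⠿⠂⠿
⠀⠿⠿⣾⠿⠂⠂
⠀⠿⠂⠂⠂⠂⠿
⠀⠿⠂⠂⠂⠂⠿
⠀⠿⠂⠂⠂⠂⠂

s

⠀⠂⠂⠛⠂⠛⠂
⠀⠿⠿⠂⠿⠂⠿
⠀⠿⠿⠂⠿⠂⠂
⠀⠿⠂⣾⠂⠂⠿
⠀⠿⠂⠂⠂⠂⠿
⠀⠿⠂⠂⠂⠂⠂
⠀⠀⠀⠂⠂⠂⠿

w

⠀⠿⠂⠂⠂⠂⠂
⠀⠂⠂⠛⠂⠛⠂
⠀⠿⠿⠂⠿⠂⠿
⠀⠿⠿⣾⠿⠂⠂
⠀⠿⠂⠂⠂⠂⠿
⠀⠿⠂⠂⠂⠂⠿
⠀⠿⠂⠂⠂⠂⠂

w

⠀⠿⠂⠶⠂⠂⠂
⠀⠿⠂⠂⠂⠂⠂
⠀⠂⠂⠛⠂⠛⠂
⠀⠿⠿⣾⠿⠂⠿
⠀⠿⠿⠂⠿⠂⠂
⠀⠿⠂⠂⠂⠂⠿
⠀⠿⠂⠂⠂⠂⠿

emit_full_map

⠿⠂⠶⠂⠂⠂⠂⠿⠿
⠿⠂⠂⠂⠂⠂⠂⠿⠿
⠂⠂⠛⠂⠛⠂⠂⠂⠂
⠿⠿⣾⠿⠂⠿⠿⠿⠿
⠿⠿⠂⠿⠂⠂⠂⠂⠂
⠿⠂⠂⠂⠂⠿⠿⠀⠀
⠿⠂⠂⠂⠂⠿⠿⠀⠀
⠿⠂⠂⠂⠂⠂⠂⠀⠀
⠀⠀⠂⠂⠂⠿⠿⠀⠀


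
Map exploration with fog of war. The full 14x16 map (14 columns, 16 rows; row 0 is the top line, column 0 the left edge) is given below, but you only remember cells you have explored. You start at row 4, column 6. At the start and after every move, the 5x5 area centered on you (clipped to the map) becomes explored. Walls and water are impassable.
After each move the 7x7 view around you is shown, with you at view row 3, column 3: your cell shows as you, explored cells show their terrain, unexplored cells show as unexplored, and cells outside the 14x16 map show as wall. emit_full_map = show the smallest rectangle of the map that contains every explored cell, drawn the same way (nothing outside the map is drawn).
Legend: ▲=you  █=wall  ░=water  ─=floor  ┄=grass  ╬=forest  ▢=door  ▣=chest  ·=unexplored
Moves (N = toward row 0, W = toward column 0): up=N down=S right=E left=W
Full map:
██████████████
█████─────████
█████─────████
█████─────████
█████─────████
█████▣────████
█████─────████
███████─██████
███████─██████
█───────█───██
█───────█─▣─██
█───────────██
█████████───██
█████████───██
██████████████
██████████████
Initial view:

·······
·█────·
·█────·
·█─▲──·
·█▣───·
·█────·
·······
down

·█────·
·█────·
·█────·
·█▣▲──·
·█────·
·███─█·
·······

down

·█────·
·█────·
·█▣───·
·█─▲──·
·███─█·
·███─█·
·······

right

█────··
█─────·
█▣────·
█──▲──·
███─██·
███─██·
·······

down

█─────·
█▣────·
█─────·
███▲██·
███─██·
·───█─·
·······

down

█▣────·
█─────·
███─██·
███▲██·
·───█─·
·───█─·
·······

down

█─────·
███─██·
███─██·
·──▲█─·
·───█─·
·─────·
·······

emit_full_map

█────·
█────·
█─────
█▣────
█─────
███─██
███─██
·──▲█─
·───█─
·─────

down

███─██·
███─██·
·───█─·
·──▲█─·
·─────·
·████─·
·······

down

███─██·
·───█─·
·───█─·
·──▲──·
·████─·
·████─·
·······

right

██─██··
───█──·
───█─▣·
───▲──·
████──·
████──·
·······

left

███─██·
·───█──
·───█─▣
·──▲───
·████──
·████──
·······

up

███─██·
███─██·
·───█──
·──▲█─▣
·──────
·████──
·████──

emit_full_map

█────··
█────··
█─────·
█▣────·
█─────·
███─██·
███─██·
·───█──
·──▲█─▣
·──────
·████──
·████──

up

█─────·
███─██·
███─██·
·──▲█──
·───█─▣
·──────
·████──

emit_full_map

█────··
█────··
█─────·
█▣────·
█─────·
███─██·
███─██·
·──▲█──
·───█─▣
·──────
·████──
·████──


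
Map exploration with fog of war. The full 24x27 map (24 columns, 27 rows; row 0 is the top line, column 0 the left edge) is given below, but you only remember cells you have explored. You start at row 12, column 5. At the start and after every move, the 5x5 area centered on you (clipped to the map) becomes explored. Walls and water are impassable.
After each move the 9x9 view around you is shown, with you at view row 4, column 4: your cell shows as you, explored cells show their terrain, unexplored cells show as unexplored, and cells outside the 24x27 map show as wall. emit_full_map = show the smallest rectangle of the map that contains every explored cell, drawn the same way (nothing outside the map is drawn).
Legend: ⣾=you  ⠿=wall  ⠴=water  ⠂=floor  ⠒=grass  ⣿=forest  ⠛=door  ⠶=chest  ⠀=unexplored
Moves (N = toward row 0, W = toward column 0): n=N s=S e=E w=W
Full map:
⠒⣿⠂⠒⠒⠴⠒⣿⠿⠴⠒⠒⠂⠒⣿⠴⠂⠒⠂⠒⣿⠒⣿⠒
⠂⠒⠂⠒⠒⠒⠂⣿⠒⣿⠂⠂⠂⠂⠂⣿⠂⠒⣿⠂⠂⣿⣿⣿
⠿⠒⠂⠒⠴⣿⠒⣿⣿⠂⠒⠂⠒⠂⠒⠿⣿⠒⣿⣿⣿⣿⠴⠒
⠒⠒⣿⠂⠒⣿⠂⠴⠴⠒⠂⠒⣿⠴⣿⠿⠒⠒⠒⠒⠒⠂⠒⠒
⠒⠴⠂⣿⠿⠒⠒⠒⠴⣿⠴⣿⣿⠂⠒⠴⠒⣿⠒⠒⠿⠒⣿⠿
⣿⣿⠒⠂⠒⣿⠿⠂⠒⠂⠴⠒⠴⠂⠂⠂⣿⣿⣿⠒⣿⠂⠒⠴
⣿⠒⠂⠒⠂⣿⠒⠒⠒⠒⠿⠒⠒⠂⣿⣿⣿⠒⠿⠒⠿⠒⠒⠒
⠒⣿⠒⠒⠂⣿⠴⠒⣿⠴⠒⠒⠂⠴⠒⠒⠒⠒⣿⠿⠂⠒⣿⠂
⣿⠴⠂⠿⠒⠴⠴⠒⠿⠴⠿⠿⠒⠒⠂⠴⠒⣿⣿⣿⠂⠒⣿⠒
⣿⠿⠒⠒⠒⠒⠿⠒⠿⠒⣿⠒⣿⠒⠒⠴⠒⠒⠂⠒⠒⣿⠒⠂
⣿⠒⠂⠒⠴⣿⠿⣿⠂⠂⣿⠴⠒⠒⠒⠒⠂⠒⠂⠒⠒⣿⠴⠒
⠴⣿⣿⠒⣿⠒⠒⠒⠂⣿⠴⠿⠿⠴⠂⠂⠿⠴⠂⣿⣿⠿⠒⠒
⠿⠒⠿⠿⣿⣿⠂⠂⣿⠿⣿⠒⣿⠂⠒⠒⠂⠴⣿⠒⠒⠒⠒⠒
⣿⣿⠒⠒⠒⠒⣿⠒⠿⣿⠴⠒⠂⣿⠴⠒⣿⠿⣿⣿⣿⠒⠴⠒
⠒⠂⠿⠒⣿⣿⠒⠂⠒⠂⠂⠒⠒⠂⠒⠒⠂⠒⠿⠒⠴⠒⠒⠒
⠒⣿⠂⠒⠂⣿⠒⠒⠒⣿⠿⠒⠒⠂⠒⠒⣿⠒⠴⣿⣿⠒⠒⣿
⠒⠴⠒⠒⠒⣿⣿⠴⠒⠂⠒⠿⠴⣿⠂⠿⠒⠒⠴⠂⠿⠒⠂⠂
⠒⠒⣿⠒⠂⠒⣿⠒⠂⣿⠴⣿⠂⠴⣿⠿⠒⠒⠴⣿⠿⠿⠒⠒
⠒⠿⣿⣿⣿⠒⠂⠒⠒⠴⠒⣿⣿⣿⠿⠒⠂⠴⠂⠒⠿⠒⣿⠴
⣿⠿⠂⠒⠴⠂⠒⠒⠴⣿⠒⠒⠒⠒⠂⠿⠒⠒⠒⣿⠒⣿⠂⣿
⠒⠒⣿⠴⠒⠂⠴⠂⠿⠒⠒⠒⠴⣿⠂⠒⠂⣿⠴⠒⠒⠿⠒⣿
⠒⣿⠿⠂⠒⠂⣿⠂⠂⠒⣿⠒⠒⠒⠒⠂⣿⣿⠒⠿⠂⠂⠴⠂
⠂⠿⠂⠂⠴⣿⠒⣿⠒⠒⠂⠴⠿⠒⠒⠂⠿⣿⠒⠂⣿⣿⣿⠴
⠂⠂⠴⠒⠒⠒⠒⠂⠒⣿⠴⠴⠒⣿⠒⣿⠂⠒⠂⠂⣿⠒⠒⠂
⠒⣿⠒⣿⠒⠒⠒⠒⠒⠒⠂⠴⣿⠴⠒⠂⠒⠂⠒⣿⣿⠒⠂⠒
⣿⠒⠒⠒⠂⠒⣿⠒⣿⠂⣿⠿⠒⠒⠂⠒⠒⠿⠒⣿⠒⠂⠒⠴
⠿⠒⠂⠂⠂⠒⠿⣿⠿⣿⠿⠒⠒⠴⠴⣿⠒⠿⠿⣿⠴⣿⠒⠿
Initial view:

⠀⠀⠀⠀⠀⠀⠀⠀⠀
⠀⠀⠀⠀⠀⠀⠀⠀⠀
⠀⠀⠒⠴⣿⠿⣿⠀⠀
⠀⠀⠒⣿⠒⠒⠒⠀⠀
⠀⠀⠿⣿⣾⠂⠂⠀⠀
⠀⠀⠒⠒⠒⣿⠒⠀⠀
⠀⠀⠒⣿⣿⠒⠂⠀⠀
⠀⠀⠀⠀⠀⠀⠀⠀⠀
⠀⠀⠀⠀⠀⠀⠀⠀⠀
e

⠀⠀⠀⠀⠀⠀⠀⠀⠀
⠀⠀⠀⠀⠀⠀⠀⠀⠀
⠀⠒⠴⣿⠿⣿⠂⠀⠀
⠀⠒⣿⠒⠒⠒⠂⠀⠀
⠀⠿⣿⣿⣾⠂⣿⠀⠀
⠀⠒⠒⠒⣿⠒⠿⠀⠀
⠀⠒⣿⣿⠒⠂⠒⠀⠀
⠀⠀⠀⠀⠀⠀⠀⠀⠀
⠀⠀⠀⠀⠀⠀⠀⠀⠀

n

⠀⠀⠀⠀⠀⠀⠀⠀⠀
⠀⠀⠀⠀⠀⠀⠀⠀⠀
⠀⠀⠒⠒⠿⠒⠿⠀⠀
⠀⠒⠴⣿⠿⣿⠂⠀⠀
⠀⠒⣿⠒⣾⠒⠂⠀⠀
⠀⠿⣿⣿⠂⠂⣿⠀⠀
⠀⠒⠒⠒⣿⠒⠿⠀⠀
⠀⠒⣿⣿⠒⠂⠒⠀⠀
⠀⠀⠀⠀⠀⠀⠀⠀⠀

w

⠀⠀⠀⠀⠀⠀⠀⠀⠀
⠀⠀⠀⠀⠀⠀⠀⠀⠀
⠀⠀⠒⠒⠒⠿⠒⠿⠀
⠀⠀⠒⠴⣿⠿⣿⠂⠀
⠀⠀⠒⣿⣾⠒⠒⠂⠀
⠀⠀⠿⣿⣿⠂⠂⣿⠀
⠀⠀⠒⠒⠒⣿⠒⠿⠀
⠀⠀⠒⣿⣿⠒⠂⠒⠀
⠀⠀⠀⠀⠀⠀⠀⠀⠀

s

⠀⠀⠀⠀⠀⠀⠀⠀⠀
⠀⠀⠒⠒⠒⠿⠒⠿⠀
⠀⠀⠒⠴⣿⠿⣿⠂⠀
⠀⠀⠒⣿⠒⠒⠒⠂⠀
⠀⠀⠿⣿⣾⠂⠂⣿⠀
⠀⠀⠒⠒⠒⣿⠒⠿⠀
⠀⠀⠒⣿⣿⠒⠂⠒⠀
⠀⠀⠀⠀⠀⠀⠀⠀⠀
⠀⠀⠀⠀⠀⠀⠀⠀⠀

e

⠀⠀⠀⠀⠀⠀⠀⠀⠀
⠀⠒⠒⠒⠿⠒⠿⠀⠀
⠀⠒⠴⣿⠿⣿⠂⠀⠀
⠀⠒⣿⠒⠒⠒⠂⠀⠀
⠀⠿⣿⣿⣾⠂⣿⠀⠀
⠀⠒⠒⠒⣿⠒⠿⠀⠀
⠀⠒⣿⣿⠒⠂⠒⠀⠀
⠀⠀⠀⠀⠀⠀⠀⠀⠀
⠀⠀⠀⠀⠀⠀⠀⠀⠀

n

⠀⠀⠀⠀⠀⠀⠀⠀⠀
⠀⠀⠀⠀⠀⠀⠀⠀⠀
⠀⠒⠒⠒⠿⠒⠿⠀⠀
⠀⠒⠴⣿⠿⣿⠂⠀⠀
⠀⠒⣿⠒⣾⠒⠂⠀⠀
⠀⠿⣿⣿⠂⠂⣿⠀⠀
⠀⠒⠒⠒⣿⠒⠿⠀⠀
⠀⠒⣿⣿⠒⠂⠒⠀⠀
⠀⠀⠀⠀⠀⠀⠀⠀⠀

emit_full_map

⠒⠒⠒⠿⠒⠿
⠒⠴⣿⠿⣿⠂
⠒⣿⠒⣾⠒⠂
⠿⣿⣿⠂⠂⣿
⠒⠒⠒⣿⠒⠿
⠒⣿⣿⠒⠂⠒

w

⠀⠀⠀⠀⠀⠀⠀⠀⠀
⠀⠀⠀⠀⠀⠀⠀⠀⠀
⠀⠀⠒⠒⠒⠿⠒⠿⠀
⠀⠀⠒⠴⣿⠿⣿⠂⠀
⠀⠀⠒⣿⣾⠒⠒⠂⠀
⠀⠀⠿⣿⣿⠂⠂⣿⠀
⠀⠀⠒⠒⠒⣿⠒⠿⠀
⠀⠀⠒⣿⣿⠒⠂⠒⠀
⠀⠀⠀⠀⠀⠀⠀⠀⠀

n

⠀⠀⠀⠀⠀⠀⠀⠀⠀
⠀⠀⠀⠀⠀⠀⠀⠀⠀
⠀⠀⠿⠒⠴⠴⠒⠀⠀
⠀⠀⠒⠒⠒⠿⠒⠿⠀
⠀⠀⠒⠴⣾⠿⣿⠂⠀
⠀⠀⠒⣿⠒⠒⠒⠂⠀
⠀⠀⠿⣿⣿⠂⠂⣿⠀
⠀⠀⠒⠒⠒⣿⠒⠿⠀
⠀⠀⠒⣿⣿⠒⠂⠒⠀

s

⠀⠀⠀⠀⠀⠀⠀⠀⠀
⠀⠀⠿⠒⠴⠴⠒⠀⠀
⠀⠀⠒⠒⠒⠿⠒⠿⠀
⠀⠀⠒⠴⣿⠿⣿⠂⠀
⠀⠀⠒⣿⣾⠒⠒⠂⠀
⠀⠀⠿⣿⣿⠂⠂⣿⠀
⠀⠀⠒⠒⠒⣿⠒⠿⠀
⠀⠀⠒⣿⣿⠒⠂⠒⠀
⠀⠀⠀⠀⠀⠀⠀⠀⠀

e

⠀⠀⠀⠀⠀⠀⠀⠀⠀
⠀⠿⠒⠴⠴⠒⠀⠀⠀
⠀⠒⠒⠒⠿⠒⠿⠀⠀
⠀⠒⠴⣿⠿⣿⠂⠀⠀
⠀⠒⣿⠒⣾⠒⠂⠀⠀
⠀⠿⣿⣿⠂⠂⣿⠀⠀
⠀⠒⠒⠒⣿⠒⠿⠀⠀
⠀⠒⣿⣿⠒⠂⠒⠀⠀
⠀⠀⠀⠀⠀⠀⠀⠀⠀

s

⠀⠿⠒⠴⠴⠒⠀⠀⠀
⠀⠒⠒⠒⠿⠒⠿⠀⠀
⠀⠒⠴⣿⠿⣿⠂⠀⠀
⠀⠒⣿⠒⠒⠒⠂⠀⠀
⠀⠿⣿⣿⣾⠂⣿⠀⠀
⠀⠒⠒⠒⣿⠒⠿⠀⠀
⠀⠒⣿⣿⠒⠂⠒⠀⠀
⠀⠀⠀⠀⠀⠀⠀⠀⠀
⠀⠀⠀⠀⠀⠀⠀⠀⠀

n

⠀⠀⠀⠀⠀⠀⠀⠀⠀
⠀⠿⠒⠴⠴⠒⠀⠀⠀
⠀⠒⠒⠒⠿⠒⠿⠀⠀
⠀⠒⠴⣿⠿⣿⠂⠀⠀
⠀⠒⣿⠒⣾⠒⠂⠀⠀
⠀⠿⣿⣿⠂⠂⣿⠀⠀
⠀⠒⠒⠒⣿⠒⠿⠀⠀
⠀⠒⣿⣿⠒⠂⠒⠀⠀
⠀⠀⠀⠀⠀⠀⠀⠀⠀

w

⠀⠀⠀⠀⠀⠀⠀⠀⠀
⠀⠀⠿⠒⠴⠴⠒⠀⠀
⠀⠀⠒⠒⠒⠿⠒⠿⠀
⠀⠀⠒⠴⣿⠿⣿⠂⠀
⠀⠀⠒⣿⣾⠒⠒⠂⠀
⠀⠀⠿⣿⣿⠂⠂⣿⠀
⠀⠀⠒⠒⠒⣿⠒⠿⠀
⠀⠀⠒⣿⣿⠒⠂⠒⠀
⠀⠀⠀⠀⠀⠀⠀⠀⠀


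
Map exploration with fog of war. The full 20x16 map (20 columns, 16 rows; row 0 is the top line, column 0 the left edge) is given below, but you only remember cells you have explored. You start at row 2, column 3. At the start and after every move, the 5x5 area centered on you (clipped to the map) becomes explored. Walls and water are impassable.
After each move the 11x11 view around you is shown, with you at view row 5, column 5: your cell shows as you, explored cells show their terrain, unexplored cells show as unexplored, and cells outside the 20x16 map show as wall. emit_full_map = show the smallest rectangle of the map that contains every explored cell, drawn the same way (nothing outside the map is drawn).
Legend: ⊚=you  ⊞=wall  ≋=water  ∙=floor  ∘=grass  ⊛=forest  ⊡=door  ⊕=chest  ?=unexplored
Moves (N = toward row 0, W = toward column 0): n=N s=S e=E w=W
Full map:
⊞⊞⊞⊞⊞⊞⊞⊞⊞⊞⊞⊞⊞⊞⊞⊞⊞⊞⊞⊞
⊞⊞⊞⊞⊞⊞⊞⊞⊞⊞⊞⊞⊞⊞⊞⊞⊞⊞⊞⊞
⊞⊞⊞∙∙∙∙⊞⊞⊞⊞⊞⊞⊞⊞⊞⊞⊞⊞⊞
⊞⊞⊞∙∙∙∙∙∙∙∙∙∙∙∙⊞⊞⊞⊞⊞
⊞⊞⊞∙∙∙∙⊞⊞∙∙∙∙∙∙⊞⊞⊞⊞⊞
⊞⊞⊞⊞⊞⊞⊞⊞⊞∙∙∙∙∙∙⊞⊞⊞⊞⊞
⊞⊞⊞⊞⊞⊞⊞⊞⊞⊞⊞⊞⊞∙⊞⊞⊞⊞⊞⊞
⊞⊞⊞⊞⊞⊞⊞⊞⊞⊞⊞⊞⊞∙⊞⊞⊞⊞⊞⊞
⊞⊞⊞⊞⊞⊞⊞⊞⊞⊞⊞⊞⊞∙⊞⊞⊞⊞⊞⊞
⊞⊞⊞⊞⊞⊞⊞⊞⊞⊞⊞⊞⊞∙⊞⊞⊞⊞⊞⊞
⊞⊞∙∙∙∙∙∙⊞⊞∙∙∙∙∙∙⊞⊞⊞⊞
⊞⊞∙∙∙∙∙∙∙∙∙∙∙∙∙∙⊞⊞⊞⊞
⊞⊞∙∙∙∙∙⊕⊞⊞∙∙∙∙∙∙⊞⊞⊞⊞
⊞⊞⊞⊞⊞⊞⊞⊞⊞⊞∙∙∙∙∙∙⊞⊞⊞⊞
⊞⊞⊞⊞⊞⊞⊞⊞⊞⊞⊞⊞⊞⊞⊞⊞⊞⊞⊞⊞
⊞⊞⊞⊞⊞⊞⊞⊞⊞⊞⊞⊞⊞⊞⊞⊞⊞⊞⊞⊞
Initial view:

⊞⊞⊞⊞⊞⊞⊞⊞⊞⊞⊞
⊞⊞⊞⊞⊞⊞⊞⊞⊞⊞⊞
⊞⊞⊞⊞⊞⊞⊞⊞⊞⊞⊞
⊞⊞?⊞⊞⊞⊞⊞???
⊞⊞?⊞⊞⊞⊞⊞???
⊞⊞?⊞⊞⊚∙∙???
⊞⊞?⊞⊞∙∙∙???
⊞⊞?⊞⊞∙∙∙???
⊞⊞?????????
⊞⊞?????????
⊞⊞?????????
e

⊞⊞⊞⊞⊞⊞⊞⊞⊞⊞⊞
⊞⊞⊞⊞⊞⊞⊞⊞⊞⊞⊞
⊞⊞⊞⊞⊞⊞⊞⊞⊞⊞⊞
⊞?⊞⊞⊞⊞⊞⊞???
⊞?⊞⊞⊞⊞⊞⊞???
⊞?⊞⊞∙⊚∙∙???
⊞?⊞⊞∙∙∙∙???
⊞?⊞⊞∙∙∙∙???
⊞??????????
⊞??????????
⊞??????????

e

⊞⊞⊞⊞⊞⊞⊞⊞⊞⊞⊞
⊞⊞⊞⊞⊞⊞⊞⊞⊞⊞⊞
⊞⊞⊞⊞⊞⊞⊞⊞⊞⊞⊞
?⊞⊞⊞⊞⊞⊞⊞???
?⊞⊞⊞⊞⊞⊞⊞???
?⊞⊞∙∙⊚∙⊞???
?⊞⊞∙∙∙∙∙???
?⊞⊞∙∙∙∙⊞???
???????????
???????????
???????????

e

⊞⊞⊞⊞⊞⊞⊞⊞⊞⊞⊞
⊞⊞⊞⊞⊞⊞⊞⊞⊞⊞⊞
⊞⊞⊞⊞⊞⊞⊞⊞⊞⊞⊞
⊞⊞⊞⊞⊞⊞⊞⊞???
⊞⊞⊞⊞⊞⊞⊞⊞???
⊞⊞∙∙∙⊚⊞⊞???
⊞⊞∙∙∙∙∙∙???
⊞⊞∙∙∙∙⊞⊞???
???????????
???????????
???????????

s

⊞⊞⊞⊞⊞⊞⊞⊞⊞⊞⊞
⊞⊞⊞⊞⊞⊞⊞⊞⊞⊞⊞
⊞⊞⊞⊞⊞⊞⊞⊞???
⊞⊞⊞⊞⊞⊞⊞⊞???
⊞⊞∙∙∙∙⊞⊞???
⊞⊞∙∙∙⊚∙∙???
⊞⊞∙∙∙∙⊞⊞???
???⊞⊞⊞⊞⊞???
???????????
???????????
???????????

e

⊞⊞⊞⊞⊞⊞⊞⊞⊞⊞⊞
⊞⊞⊞⊞⊞⊞⊞⊞⊞⊞⊞
⊞⊞⊞⊞⊞⊞⊞????
⊞⊞⊞⊞⊞⊞⊞⊞???
⊞∙∙∙∙⊞⊞⊞???
⊞∙∙∙∙⊚∙∙???
⊞∙∙∙∙⊞⊞∙???
??⊞⊞⊞⊞⊞∙???
???????????
???????????
???????????

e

⊞⊞⊞⊞⊞⊞⊞⊞⊞⊞⊞
⊞⊞⊞⊞⊞⊞⊞⊞⊞⊞⊞
⊞⊞⊞⊞⊞⊞?????
⊞⊞⊞⊞⊞⊞⊞⊞???
∙∙∙∙⊞⊞⊞⊞???
∙∙∙∙∙⊚∙∙???
∙∙∙∙⊞⊞∙∙???
?⊞⊞⊞⊞⊞∙∙???
???????????
???????????
???????????

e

⊞⊞⊞⊞⊞⊞⊞⊞⊞⊞⊞
⊞⊞⊞⊞⊞⊞⊞⊞⊞⊞⊞
⊞⊞⊞⊞⊞??????
⊞⊞⊞⊞⊞⊞⊞⊞???
∙∙∙⊞⊞⊞⊞⊞???
∙∙∙∙∙⊚∙∙???
∙∙∙⊞⊞∙∙∙???
⊞⊞⊞⊞⊞∙∙∙???
???????????
???????????
???????????

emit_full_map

⊞⊞⊞⊞⊞⊞⊞⊞???
⊞⊞⊞⊞⊞⊞⊞⊞⊞⊞⊞
⊞⊞∙∙∙∙⊞⊞⊞⊞⊞
⊞⊞∙∙∙∙∙∙⊚∙∙
⊞⊞∙∙∙∙⊞⊞∙∙∙
???⊞⊞⊞⊞⊞∙∙∙

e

⊞⊞⊞⊞⊞⊞⊞⊞⊞⊞⊞
⊞⊞⊞⊞⊞⊞⊞⊞⊞⊞⊞
⊞⊞⊞⊞???????
⊞⊞⊞⊞⊞⊞⊞⊞???
∙∙⊞⊞⊞⊞⊞⊞???
∙∙∙∙∙⊚∙∙???
∙∙⊞⊞∙∙∙∙???
⊞⊞⊞⊞∙∙∙∙???
???????????
???????????
???????????

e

⊞⊞⊞⊞⊞⊞⊞⊞⊞⊞⊞
⊞⊞⊞⊞⊞⊞⊞⊞⊞⊞⊞
⊞⊞⊞????????
⊞⊞⊞⊞⊞⊞⊞⊞???
∙⊞⊞⊞⊞⊞⊞⊞???
∙∙∙∙∙⊚∙∙???
∙⊞⊞∙∙∙∙∙???
⊞⊞⊞∙∙∙∙∙???
???????????
???????????
???????????

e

⊞⊞⊞⊞⊞⊞⊞⊞⊞⊞⊞
⊞⊞⊞⊞⊞⊞⊞⊞⊞⊞⊞
⊞⊞?????????
⊞⊞⊞⊞⊞⊞⊞⊞???
⊞⊞⊞⊞⊞⊞⊞⊞???
∙∙∙∙∙⊚∙∙???
⊞⊞∙∙∙∙∙∙???
⊞⊞∙∙∙∙∙∙???
???????????
???????????
???????????

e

⊞⊞⊞⊞⊞⊞⊞⊞⊞⊞⊞
⊞⊞⊞⊞⊞⊞⊞⊞⊞⊞⊞
⊞??????????
⊞⊞⊞⊞⊞⊞⊞⊞???
⊞⊞⊞⊞⊞⊞⊞⊞???
∙∙∙∙∙⊚∙⊞???
⊞∙∙∙∙∙∙⊞???
⊞∙∙∙∙∙∙⊞???
???????????
???????????
???????????

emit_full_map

⊞⊞⊞⊞⊞⊞⊞⊞???????
⊞⊞⊞⊞⊞⊞⊞⊞⊞⊞⊞⊞⊞⊞⊞
⊞⊞∙∙∙∙⊞⊞⊞⊞⊞⊞⊞⊞⊞
⊞⊞∙∙∙∙∙∙∙∙∙∙⊚∙⊞
⊞⊞∙∙∙∙⊞⊞∙∙∙∙∙∙⊞
???⊞⊞⊞⊞⊞∙∙∙∙∙∙⊞

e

⊞⊞⊞⊞⊞⊞⊞⊞⊞⊞⊞
⊞⊞⊞⊞⊞⊞⊞⊞⊞⊞⊞
???????????
⊞⊞⊞⊞⊞⊞⊞⊞???
⊞⊞⊞⊞⊞⊞⊞⊞???
∙∙∙∙∙⊚⊞⊞???
∙∙∙∙∙∙⊞⊞???
∙∙∙∙∙∙⊞⊞???
???????????
???????????
???????????

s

⊞⊞⊞⊞⊞⊞⊞⊞⊞⊞⊞
???????????
⊞⊞⊞⊞⊞⊞⊞⊞???
⊞⊞⊞⊞⊞⊞⊞⊞???
∙∙∙∙∙∙⊞⊞???
∙∙∙∙∙⊚⊞⊞???
∙∙∙∙∙∙⊞⊞???
???⊞∙⊞⊞⊞???
???????????
???????????
???????????

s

???????????
⊞⊞⊞⊞⊞⊞⊞⊞???
⊞⊞⊞⊞⊞⊞⊞⊞???
∙∙∙∙∙∙⊞⊞???
∙∙∙∙∙∙⊞⊞???
∙∙∙∙∙⊚⊞⊞???
???⊞∙⊞⊞⊞???
???⊞∙⊞⊞⊞???
???????????
???????????
???????????

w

⊞??????????
⊞⊞⊞⊞⊞⊞⊞⊞⊞??
⊞⊞⊞⊞⊞⊞⊞⊞⊞??
∙∙∙∙∙∙∙⊞⊞??
⊞∙∙∙∙∙∙⊞⊞??
⊞∙∙∙∙⊚∙⊞⊞??
???⊞⊞∙⊞⊞⊞??
???⊞⊞∙⊞⊞⊞??
???????????
???????????
???????????

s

⊞⊞⊞⊞⊞⊞⊞⊞⊞??
⊞⊞⊞⊞⊞⊞⊞⊞⊞??
∙∙∙∙∙∙∙⊞⊞??
⊞∙∙∙∙∙∙⊞⊞??
⊞∙∙∙∙∙∙⊞⊞??
???⊞⊞⊚⊞⊞⊞??
???⊞⊞∙⊞⊞⊞??
???⊞⊞∙⊞⊞???
???????????
???????????
???????????

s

⊞⊞⊞⊞⊞⊞⊞⊞⊞??
∙∙∙∙∙∙∙⊞⊞??
⊞∙∙∙∙∙∙⊞⊞??
⊞∙∙∙∙∙∙⊞⊞??
???⊞⊞∙⊞⊞⊞??
???⊞⊞⊚⊞⊞⊞??
???⊞⊞∙⊞⊞???
???⊞⊞∙⊞⊞???
???????????
???????????
???????????

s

∙∙∙∙∙∙∙⊞⊞??
⊞∙∙∙∙∙∙⊞⊞??
⊞∙∙∙∙∙∙⊞⊞??
???⊞⊞∙⊞⊞⊞??
???⊞⊞∙⊞⊞⊞??
???⊞⊞⊚⊞⊞???
???⊞⊞∙⊞⊞???
???∙∙∙∙∙???
???????????
???????????
???????????

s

⊞∙∙∙∙∙∙⊞⊞??
⊞∙∙∙∙∙∙⊞⊞??
???⊞⊞∙⊞⊞⊞??
???⊞⊞∙⊞⊞⊞??
???⊞⊞∙⊞⊞???
???⊞⊞⊚⊞⊞???
???∙∙∙∙∙???
???∙∙∙∙∙???
???????????
???????????
???????????

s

⊞∙∙∙∙∙∙⊞⊞??
???⊞⊞∙⊞⊞⊞??
???⊞⊞∙⊞⊞⊞??
???⊞⊞∙⊞⊞???
???⊞⊞∙⊞⊞???
???∙∙⊚∙∙???
???∙∙∙∙∙???
???∙∙∙∙∙???
???????????
???????????
???????????

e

∙∙∙∙∙∙⊞⊞???
??⊞⊞∙⊞⊞⊞???
??⊞⊞∙⊞⊞⊞???
??⊞⊞∙⊞⊞⊞???
??⊞⊞∙⊞⊞⊞???
??∙∙∙⊚∙⊞???
??∙∙∙∙∙⊞???
??∙∙∙∙∙⊞???
???????????
???????????
???????????

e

∙∙∙∙∙⊞⊞???⊞
?⊞⊞∙⊞⊞⊞???⊞
?⊞⊞∙⊞⊞⊞???⊞
?⊞⊞∙⊞⊞⊞⊞??⊞
?⊞⊞∙⊞⊞⊞⊞??⊞
?∙∙∙∙⊚⊞⊞??⊞
?∙∙∙∙∙⊞⊞??⊞
?∙∙∙∙∙⊞⊞??⊞
??????????⊞
??????????⊞
??????????⊞

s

?⊞⊞∙⊞⊞⊞???⊞
?⊞⊞∙⊞⊞⊞???⊞
?⊞⊞∙⊞⊞⊞⊞??⊞
?⊞⊞∙⊞⊞⊞⊞??⊞
?∙∙∙∙∙⊞⊞??⊞
?∙∙∙∙⊚⊞⊞??⊞
?∙∙∙∙∙⊞⊞??⊞
???∙∙∙⊞⊞??⊞
??????????⊞
??????????⊞
⊞⊞⊞⊞⊞⊞⊞⊞⊞⊞⊞

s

?⊞⊞∙⊞⊞⊞???⊞
?⊞⊞∙⊞⊞⊞⊞??⊞
?⊞⊞∙⊞⊞⊞⊞??⊞
?∙∙∙∙∙⊞⊞??⊞
?∙∙∙∙∙⊞⊞??⊞
?∙∙∙∙⊚⊞⊞??⊞
???∙∙∙⊞⊞??⊞
???⊞⊞⊞⊞⊞??⊞
??????????⊞
⊞⊞⊞⊞⊞⊞⊞⊞⊞⊞⊞
⊞⊞⊞⊞⊞⊞⊞⊞⊞⊞⊞

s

?⊞⊞∙⊞⊞⊞⊞??⊞
?⊞⊞∙⊞⊞⊞⊞??⊞
?∙∙∙∙∙⊞⊞??⊞
?∙∙∙∙∙⊞⊞??⊞
?∙∙∙∙∙⊞⊞??⊞
???∙∙⊚⊞⊞??⊞
???⊞⊞⊞⊞⊞??⊞
???⊞⊞⊞⊞⊞??⊞
⊞⊞⊞⊞⊞⊞⊞⊞⊞⊞⊞
⊞⊞⊞⊞⊞⊞⊞⊞⊞⊞⊞
⊞⊞⊞⊞⊞⊞⊞⊞⊞⊞⊞

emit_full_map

⊞⊞⊞⊞⊞⊞⊞⊞?????????
⊞⊞⊞⊞⊞⊞⊞⊞⊞⊞⊞⊞⊞⊞⊞⊞?
⊞⊞∙∙∙∙⊞⊞⊞⊞⊞⊞⊞⊞⊞⊞?
⊞⊞∙∙∙∙∙∙∙∙∙∙∙∙⊞⊞?
⊞⊞∙∙∙∙⊞⊞∙∙∙∙∙∙⊞⊞?
???⊞⊞⊞⊞⊞∙∙∙∙∙∙⊞⊞?
??????????⊞⊞∙⊞⊞⊞?
??????????⊞⊞∙⊞⊞⊞?
??????????⊞⊞∙⊞⊞⊞⊞
??????????⊞⊞∙⊞⊞⊞⊞
??????????∙∙∙∙∙⊞⊞
??????????∙∙∙∙∙⊞⊞
??????????∙∙∙∙∙⊞⊞
????????????∙∙⊚⊞⊞
????????????⊞⊞⊞⊞⊞
????????????⊞⊞⊞⊞⊞


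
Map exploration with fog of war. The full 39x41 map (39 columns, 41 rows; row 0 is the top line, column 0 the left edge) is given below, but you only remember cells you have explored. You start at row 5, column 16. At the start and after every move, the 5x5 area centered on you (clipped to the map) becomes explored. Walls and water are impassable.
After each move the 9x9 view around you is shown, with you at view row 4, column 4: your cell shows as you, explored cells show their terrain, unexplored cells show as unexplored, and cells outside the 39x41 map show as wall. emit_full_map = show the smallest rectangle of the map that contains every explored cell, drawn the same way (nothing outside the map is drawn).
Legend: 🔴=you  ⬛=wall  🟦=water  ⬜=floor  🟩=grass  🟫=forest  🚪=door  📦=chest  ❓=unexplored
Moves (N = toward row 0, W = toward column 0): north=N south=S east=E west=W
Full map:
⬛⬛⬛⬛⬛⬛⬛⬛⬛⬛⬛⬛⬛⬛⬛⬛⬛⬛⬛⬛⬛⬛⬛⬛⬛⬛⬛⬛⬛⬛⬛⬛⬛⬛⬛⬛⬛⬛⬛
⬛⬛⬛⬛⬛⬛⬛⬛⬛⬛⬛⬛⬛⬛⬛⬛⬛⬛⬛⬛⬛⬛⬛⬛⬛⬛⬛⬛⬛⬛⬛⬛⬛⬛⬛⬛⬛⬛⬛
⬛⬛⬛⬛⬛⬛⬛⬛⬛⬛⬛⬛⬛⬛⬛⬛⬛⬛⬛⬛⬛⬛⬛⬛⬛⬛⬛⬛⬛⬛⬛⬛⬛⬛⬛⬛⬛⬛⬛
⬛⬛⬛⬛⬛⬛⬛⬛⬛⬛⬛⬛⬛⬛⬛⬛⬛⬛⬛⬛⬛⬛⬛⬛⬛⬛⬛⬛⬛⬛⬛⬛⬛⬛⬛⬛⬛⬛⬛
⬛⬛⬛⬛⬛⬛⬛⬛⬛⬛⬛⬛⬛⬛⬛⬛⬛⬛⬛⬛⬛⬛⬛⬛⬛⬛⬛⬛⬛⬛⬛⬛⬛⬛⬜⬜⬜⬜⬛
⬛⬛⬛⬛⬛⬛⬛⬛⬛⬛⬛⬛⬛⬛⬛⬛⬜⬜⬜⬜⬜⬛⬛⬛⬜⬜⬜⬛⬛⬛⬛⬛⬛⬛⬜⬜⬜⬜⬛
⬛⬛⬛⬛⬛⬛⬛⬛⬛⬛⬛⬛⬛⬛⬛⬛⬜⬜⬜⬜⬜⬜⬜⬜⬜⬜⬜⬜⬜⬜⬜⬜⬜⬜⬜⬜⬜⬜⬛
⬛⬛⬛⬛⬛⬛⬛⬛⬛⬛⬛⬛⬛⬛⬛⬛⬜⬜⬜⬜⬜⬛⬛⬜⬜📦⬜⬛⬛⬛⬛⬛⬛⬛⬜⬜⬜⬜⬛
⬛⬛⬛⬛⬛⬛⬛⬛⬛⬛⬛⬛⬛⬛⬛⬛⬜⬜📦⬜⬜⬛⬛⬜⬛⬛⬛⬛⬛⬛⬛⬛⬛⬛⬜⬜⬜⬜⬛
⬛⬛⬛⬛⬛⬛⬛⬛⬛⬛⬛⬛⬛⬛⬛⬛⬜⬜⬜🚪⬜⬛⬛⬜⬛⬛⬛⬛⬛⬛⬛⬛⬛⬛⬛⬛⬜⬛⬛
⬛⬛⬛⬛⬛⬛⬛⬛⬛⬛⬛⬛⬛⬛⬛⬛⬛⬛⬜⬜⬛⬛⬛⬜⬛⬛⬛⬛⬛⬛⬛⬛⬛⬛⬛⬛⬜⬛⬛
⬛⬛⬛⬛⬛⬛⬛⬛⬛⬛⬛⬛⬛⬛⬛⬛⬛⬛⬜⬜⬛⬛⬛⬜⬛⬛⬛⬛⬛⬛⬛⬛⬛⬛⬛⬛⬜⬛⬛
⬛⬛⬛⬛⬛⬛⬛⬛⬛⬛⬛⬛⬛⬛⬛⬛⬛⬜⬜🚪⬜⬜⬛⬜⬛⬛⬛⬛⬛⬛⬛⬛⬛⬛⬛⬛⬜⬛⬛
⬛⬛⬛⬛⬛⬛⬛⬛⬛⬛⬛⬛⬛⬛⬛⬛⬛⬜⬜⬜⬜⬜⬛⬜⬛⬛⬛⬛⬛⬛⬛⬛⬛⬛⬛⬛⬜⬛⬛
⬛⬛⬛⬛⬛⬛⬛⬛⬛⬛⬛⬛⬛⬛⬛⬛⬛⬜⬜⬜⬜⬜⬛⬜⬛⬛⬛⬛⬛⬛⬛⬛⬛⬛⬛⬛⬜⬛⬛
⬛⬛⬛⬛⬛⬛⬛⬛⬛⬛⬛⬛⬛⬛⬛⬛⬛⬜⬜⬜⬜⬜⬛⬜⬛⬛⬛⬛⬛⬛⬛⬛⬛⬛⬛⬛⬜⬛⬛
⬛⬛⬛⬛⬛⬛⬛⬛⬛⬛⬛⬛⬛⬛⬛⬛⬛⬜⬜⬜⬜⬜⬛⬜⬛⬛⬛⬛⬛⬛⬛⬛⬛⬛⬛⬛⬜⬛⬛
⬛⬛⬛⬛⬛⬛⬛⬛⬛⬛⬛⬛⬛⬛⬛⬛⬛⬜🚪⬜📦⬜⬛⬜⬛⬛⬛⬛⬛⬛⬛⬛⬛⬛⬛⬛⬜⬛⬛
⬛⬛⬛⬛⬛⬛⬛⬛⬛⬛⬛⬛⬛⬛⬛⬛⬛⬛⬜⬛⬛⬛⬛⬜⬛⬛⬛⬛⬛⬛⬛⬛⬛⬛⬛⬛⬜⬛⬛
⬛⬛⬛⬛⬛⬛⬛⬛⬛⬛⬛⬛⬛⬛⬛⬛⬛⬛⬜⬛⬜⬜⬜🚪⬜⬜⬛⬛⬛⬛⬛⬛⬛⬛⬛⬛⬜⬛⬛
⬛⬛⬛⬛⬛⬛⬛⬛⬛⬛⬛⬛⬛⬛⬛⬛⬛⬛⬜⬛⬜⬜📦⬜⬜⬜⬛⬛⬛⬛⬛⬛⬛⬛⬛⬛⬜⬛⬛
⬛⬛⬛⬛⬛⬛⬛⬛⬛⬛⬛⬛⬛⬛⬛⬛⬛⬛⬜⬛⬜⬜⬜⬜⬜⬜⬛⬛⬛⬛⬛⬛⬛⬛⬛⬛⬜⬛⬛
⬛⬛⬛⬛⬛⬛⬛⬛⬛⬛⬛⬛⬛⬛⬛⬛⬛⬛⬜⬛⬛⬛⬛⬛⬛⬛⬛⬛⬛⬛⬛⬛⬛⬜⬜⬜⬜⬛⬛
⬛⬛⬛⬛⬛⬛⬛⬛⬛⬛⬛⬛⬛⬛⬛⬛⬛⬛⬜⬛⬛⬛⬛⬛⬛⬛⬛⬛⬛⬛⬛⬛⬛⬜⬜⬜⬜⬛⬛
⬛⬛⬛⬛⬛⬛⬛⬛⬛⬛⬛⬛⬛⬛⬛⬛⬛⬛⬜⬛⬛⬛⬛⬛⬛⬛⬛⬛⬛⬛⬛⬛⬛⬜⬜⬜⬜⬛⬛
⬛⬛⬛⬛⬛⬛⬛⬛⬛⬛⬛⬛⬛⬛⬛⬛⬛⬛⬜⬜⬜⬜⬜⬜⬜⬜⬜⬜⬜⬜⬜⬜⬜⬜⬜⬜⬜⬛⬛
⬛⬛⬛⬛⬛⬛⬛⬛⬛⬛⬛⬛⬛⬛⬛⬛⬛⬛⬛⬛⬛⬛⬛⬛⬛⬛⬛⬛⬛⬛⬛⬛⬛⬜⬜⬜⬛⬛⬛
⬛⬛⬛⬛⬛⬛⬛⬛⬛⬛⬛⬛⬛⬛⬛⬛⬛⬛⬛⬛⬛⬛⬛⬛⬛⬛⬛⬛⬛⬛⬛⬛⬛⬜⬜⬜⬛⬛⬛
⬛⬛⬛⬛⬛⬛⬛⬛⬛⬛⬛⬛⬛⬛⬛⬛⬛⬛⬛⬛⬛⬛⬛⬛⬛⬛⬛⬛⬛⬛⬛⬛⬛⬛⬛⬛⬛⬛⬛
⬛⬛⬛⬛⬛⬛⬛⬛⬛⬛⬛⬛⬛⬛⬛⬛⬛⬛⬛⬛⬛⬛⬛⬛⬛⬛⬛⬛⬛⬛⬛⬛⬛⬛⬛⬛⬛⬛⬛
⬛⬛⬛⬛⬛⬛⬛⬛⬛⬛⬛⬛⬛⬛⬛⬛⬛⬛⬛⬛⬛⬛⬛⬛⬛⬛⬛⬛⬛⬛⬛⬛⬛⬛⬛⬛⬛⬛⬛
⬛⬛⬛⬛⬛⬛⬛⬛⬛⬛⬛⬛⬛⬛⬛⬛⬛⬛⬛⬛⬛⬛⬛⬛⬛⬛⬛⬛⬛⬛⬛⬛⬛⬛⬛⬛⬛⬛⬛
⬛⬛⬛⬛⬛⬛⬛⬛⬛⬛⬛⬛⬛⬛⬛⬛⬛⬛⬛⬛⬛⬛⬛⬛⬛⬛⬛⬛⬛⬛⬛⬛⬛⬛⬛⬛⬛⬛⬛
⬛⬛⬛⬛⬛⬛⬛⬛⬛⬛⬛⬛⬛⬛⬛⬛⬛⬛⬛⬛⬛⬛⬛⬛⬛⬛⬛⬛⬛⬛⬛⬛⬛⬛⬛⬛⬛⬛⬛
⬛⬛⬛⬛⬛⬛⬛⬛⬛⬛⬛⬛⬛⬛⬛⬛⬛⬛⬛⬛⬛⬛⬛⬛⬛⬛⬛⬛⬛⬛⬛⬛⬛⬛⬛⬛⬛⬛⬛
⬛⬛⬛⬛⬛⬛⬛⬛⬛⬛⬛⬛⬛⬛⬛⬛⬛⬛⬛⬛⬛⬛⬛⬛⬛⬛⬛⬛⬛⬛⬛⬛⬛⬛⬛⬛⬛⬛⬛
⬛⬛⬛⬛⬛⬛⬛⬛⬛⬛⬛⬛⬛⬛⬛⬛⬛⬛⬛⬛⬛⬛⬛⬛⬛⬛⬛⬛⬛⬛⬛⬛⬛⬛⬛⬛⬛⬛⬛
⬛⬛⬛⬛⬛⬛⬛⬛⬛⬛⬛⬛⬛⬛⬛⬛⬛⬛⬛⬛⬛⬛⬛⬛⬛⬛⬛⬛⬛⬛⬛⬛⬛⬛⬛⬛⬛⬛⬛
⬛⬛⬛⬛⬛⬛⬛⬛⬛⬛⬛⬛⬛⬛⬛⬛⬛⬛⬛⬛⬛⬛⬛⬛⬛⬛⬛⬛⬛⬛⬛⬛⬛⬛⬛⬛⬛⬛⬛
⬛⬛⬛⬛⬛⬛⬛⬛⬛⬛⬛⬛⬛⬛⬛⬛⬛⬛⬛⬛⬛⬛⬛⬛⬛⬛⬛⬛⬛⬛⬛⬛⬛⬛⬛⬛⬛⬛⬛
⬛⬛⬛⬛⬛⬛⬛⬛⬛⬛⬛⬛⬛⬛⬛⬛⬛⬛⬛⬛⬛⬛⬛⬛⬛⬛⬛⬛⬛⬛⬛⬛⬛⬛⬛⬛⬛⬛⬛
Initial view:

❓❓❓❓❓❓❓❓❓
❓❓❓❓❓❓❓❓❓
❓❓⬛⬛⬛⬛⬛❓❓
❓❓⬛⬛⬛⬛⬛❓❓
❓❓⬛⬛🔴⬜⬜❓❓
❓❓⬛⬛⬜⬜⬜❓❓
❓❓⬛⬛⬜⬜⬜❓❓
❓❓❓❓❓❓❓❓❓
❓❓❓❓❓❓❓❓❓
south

❓❓❓❓❓❓❓❓❓
❓❓⬛⬛⬛⬛⬛❓❓
❓❓⬛⬛⬛⬛⬛❓❓
❓❓⬛⬛⬜⬜⬜❓❓
❓❓⬛⬛🔴⬜⬜❓❓
❓❓⬛⬛⬜⬜⬜❓❓
❓❓⬛⬛⬜⬜📦❓❓
❓❓❓❓❓❓❓❓❓
❓❓❓❓❓❓❓❓❓

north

❓❓❓❓❓❓❓❓❓
❓❓❓❓❓❓❓❓❓
❓❓⬛⬛⬛⬛⬛❓❓
❓❓⬛⬛⬛⬛⬛❓❓
❓❓⬛⬛🔴⬜⬜❓❓
❓❓⬛⬛⬜⬜⬜❓❓
❓❓⬛⬛⬜⬜⬜❓❓
❓❓⬛⬛⬜⬜📦❓❓
❓❓❓❓❓❓❓❓❓

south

❓❓❓❓❓❓❓❓❓
❓❓⬛⬛⬛⬛⬛❓❓
❓❓⬛⬛⬛⬛⬛❓❓
❓❓⬛⬛⬜⬜⬜❓❓
❓❓⬛⬛🔴⬜⬜❓❓
❓❓⬛⬛⬜⬜⬜❓❓
❓❓⬛⬛⬜⬜📦❓❓
❓❓❓❓❓❓❓❓❓
❓❓❓❓❓❓❓❓❓

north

❓❓❓❓❓❓❓❓❓
❓❓❓❓❓❓❓❓❓
❓❓⬛⬛⬛⬛⬛❓❓
❓❓⬛⬛⬛⬛⬛❓❓
❓❓⬛⬛🔴⬜⬜❓❓
❓❓⬛⬛⬜⬜⬜❓❓
❓❓⬛⬛⬜⬜⬜❓❓
❓❓⬛⬛⬜⬜📦❓❓
❓❓❓❓❓❓❓❓❓


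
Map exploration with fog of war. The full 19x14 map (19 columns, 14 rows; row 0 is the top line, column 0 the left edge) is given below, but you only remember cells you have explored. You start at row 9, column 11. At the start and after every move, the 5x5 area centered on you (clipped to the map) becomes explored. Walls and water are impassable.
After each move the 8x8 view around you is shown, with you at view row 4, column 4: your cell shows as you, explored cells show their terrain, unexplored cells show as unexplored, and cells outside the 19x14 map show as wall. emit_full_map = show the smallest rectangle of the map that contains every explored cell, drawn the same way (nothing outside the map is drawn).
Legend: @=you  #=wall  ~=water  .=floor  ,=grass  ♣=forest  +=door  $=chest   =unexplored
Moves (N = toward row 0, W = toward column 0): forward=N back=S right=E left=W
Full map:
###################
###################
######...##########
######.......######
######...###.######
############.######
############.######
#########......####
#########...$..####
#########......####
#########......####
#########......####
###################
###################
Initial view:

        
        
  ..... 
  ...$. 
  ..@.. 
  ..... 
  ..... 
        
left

        
        
  #.....
  #...$.
  #.@...
  #.....
  #.....
        

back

        
  #.....
  #...$.
  #.....
  #.@...
  #.....
  ##### 
        

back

  #.....
  #...$.
  #.....
  #.....
  #.@...
  ##### 
  ##### 
########

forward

        
  #.....
  #...$.
  #.....
  #.@...
  #.....
  ##### 
  ##### 

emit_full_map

#.....
#...$.
#.....
#.@...
#.....
##### 
##### 

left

        
   #....
  ##...$
  ##....
  ##@...
  ##....
  ######
   #####

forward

        
        
  ##....
  ##...$
  ##@...
  ##....
  ##....
  ######

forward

        
        
  ##### 
  ##....
  ##@..$
  ##....
  ##....
  ##....

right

        
        
 #####. 
 ##.....
 ##.@.$.
 ##.....
 ##.....
 ##.....

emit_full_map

#####. 
##.....
##.@.$.
##.....
##.....
##.....
###### 
 ##### 


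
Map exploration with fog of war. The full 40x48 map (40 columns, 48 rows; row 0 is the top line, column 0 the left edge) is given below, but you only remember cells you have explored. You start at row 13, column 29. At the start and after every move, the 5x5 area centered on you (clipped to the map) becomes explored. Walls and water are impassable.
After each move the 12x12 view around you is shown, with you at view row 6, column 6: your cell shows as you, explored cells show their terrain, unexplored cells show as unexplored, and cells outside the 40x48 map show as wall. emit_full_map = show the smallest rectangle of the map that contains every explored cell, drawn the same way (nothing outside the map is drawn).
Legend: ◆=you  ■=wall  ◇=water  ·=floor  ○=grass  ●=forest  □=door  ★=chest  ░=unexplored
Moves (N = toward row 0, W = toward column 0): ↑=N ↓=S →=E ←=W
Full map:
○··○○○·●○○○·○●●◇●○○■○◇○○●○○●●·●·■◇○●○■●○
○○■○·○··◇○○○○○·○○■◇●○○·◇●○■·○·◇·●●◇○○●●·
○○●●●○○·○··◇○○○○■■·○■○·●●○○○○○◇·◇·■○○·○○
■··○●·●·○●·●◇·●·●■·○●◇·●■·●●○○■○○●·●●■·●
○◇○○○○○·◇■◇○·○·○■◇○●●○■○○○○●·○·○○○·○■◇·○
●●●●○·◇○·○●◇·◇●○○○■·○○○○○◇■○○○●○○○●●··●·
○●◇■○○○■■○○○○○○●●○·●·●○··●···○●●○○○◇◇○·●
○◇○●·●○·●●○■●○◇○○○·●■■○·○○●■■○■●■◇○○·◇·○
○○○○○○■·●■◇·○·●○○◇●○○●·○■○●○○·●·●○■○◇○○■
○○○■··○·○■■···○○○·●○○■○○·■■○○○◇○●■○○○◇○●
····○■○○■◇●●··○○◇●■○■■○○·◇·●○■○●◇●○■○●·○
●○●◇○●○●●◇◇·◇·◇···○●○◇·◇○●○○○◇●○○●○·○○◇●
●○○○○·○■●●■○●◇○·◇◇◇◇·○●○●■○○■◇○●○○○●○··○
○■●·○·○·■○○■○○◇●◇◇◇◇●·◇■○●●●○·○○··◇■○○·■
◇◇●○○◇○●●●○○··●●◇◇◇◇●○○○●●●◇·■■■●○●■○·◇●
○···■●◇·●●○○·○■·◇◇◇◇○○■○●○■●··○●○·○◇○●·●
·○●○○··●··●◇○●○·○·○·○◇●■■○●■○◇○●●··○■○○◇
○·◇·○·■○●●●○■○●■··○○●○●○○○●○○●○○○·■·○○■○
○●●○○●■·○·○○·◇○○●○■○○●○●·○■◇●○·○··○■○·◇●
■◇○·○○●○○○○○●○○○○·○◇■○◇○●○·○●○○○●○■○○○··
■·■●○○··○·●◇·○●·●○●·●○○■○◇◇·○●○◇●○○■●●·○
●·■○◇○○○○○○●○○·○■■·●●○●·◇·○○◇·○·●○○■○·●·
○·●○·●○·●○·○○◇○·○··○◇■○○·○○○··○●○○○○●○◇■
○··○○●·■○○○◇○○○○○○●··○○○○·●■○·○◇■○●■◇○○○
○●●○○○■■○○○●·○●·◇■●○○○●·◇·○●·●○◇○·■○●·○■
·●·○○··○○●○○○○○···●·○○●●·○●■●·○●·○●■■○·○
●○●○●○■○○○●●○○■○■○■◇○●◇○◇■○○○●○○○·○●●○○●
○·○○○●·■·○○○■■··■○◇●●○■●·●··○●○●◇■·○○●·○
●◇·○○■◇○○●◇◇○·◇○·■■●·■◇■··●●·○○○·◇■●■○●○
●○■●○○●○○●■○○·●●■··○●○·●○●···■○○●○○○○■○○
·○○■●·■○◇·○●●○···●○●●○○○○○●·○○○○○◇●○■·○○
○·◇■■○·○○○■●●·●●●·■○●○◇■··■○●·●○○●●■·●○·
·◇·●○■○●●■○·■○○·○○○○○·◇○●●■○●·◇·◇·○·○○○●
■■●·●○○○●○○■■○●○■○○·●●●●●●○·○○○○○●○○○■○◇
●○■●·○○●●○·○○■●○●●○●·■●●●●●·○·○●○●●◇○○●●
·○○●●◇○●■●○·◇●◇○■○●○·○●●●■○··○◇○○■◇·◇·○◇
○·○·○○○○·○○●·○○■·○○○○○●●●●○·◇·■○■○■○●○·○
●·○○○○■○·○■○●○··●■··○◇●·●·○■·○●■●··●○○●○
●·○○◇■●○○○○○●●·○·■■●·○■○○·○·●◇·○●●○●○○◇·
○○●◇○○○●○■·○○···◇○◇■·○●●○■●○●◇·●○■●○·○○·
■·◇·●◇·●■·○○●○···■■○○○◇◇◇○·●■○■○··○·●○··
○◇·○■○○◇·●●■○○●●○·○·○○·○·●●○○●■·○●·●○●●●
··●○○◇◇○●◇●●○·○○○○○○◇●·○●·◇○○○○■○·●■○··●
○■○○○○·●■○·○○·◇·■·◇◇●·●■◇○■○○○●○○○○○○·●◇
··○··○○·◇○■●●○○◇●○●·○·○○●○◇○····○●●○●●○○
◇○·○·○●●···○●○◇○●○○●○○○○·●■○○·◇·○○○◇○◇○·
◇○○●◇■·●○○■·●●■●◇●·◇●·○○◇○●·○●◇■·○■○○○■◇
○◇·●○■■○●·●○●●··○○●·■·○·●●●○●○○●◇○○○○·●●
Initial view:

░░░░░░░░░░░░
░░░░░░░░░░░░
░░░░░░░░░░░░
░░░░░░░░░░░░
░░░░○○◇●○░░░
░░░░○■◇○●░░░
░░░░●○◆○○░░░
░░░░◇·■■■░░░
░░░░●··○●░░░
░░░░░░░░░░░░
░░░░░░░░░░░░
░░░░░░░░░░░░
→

░░░░░░░░░░░░
░░░░░░░░░░░░
░░░░░░░░░░░░
░░░░░░░░░░░░
░░░○○◇●○○░░░
░░░○■◇○●○░░░
░░░●○·◆○·░░░
░░░◇·■■■●░░░
░░░●··○●○░░░
░░░░░░░░░░░░
░░░░░░░░░░░░
░░░░░░░░░░░░

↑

░░░░░░░░░░░░
░░░░░░░░░░░░
░░░░░░░░░░░░
░░░░░░░░░░░░
░░░░○■○●◇░░░
░░░○○◇●○○░░░
░░░○■◇◆●○░░░
░░░●○·○○·░░░
░░░◇·■■■●░░░
░░░●··○●○░░░
░░░░░░░░░░░░
░░░░░░░░░░░░

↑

░░░░░░░░░░░░
░░░░░░░░░░░░
░░░░░░░░░░░░
░░░░░░░░░░░░
░░░░○○◇○●░░░
░░░░○■○●◇░░░
░░░○○◇◆○○░░░
░░░○■◇○●○░░░
░░░●○·○○·░░░
░░░◇·■■■●░░░
░░░●··○●○░░░
░░░░░░░░░░░░

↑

░░░░░░░░░░░░
░░░░░░░░░░░░
░░░░░░░░░░░░
░░░░░░░░░░░░
░░░░○·●·●░░░
░░░░○○◇○●░░░
░░░░○■◆●◇░░░
░░░○○◇●○○░░░
░░░○■◇○●○░░░
░░░●○·○○·░░░
░░░◇·■■■●░░░
░░░●··○●○░░░

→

░░░░░░░░░░░░
░░░░░░░░░░░░
░░░░░░░░░░░░
░░░░░░░░░░░░
░░░○·●·●○░░░
░░░○○◇○●■░░░
░░░○■○◆◇●░░░
░░○○◇●○○●░░░
░░○■◇○●○○░░░
░░●○·○○·░░░░
░░◇·■■■●░░░░
░░●··○●○░░░░

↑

░░░░░░░░░░░░
░░░░░░░░░░░░
░░░░░░░░░░░░
░░░░░░░░░░░░
░░░░○■●■◇░░░
░░░○·●·●○░░░
░░░○○◇◆●■░░░
░░░○■○●◇●░░░
░░○○◇●○○●░░░
░░○■◇○●○○░░░
░░●○·○○·░░░░
░░◇·■■■●░░░░

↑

░░░░░░░░░░░░
░░░░░░░░░░░░
░░░░░░░░░░░░
░░░░░░░░░░░░
░░░░○●●○○░░░
░░░░○■●■◇░░░
░░░○·●◆●○░░░
░░░○○◇○●■░░░
░░░○■○●◇●░░░
░░○○◇●○○●░░░
░░○■◇○●○○░░░
░░●○·○○·░░░░

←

░░░░░░░░░░░░
░░░░░░░░░░░░
░░░░░░░░░░░░
░░░░░░░░░░░░
░░░░·○●●○○░░
░░░░■○■●■◇░░
░░░░○·◆·●○░░
░░░░○○◇○●■░░
░░░░○■○●◇●░░
░░░○○◇●○○●░░
░░░○■◇○●○○░░
░░░●○·○○·░░░

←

░░░░░░░░░░░░
░░░░░░░░░░░░
░░░░░░░░░░░░
░░░░░░░░░░░░
░░░░··○●●○○░
░░░░■■○■●■◇░
░░░░○○◆●·●○░
░░░░○○○◇○●■░
░░░░●○■○●◇●░
░░░░○○◇●○○●░
░░░░○■◇○●○○░
░░░░●○·○○·░░

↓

░░░░░░░░░░░░
░░░░░░░░░░░░
░░░░░░░░░░░░
░░░░··○●●○○░
░░░░■■○■●■◇░
░░░░○○·●·●○░
░░░░○○◆◇○●■░
░░░░●○■○●◇●░
░░░░○○◇●○○●░
░░░░○■◇○●○○░
░░░░●○·○○·░░
░░░░◇·■■■●░░

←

░░░░░░░░░░░░
░░░░░░░░░░░░
░░░░░░░░░░░░
░░░░░··○●●○○
░░░░●■■○■●■◇
░░░░●○○·●·●○
░░░░■○◆○◇○●■
░░░░·●○■○●◇●
░░░░○○○◇●○○●
░░░░░○■◇○●○○
░░░░░●○·○○·░
░░░░░◇·■■■●░

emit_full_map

░··○●●○○
●■■○■●■◇
●○○·●·●○
■○◆○◇○●■
·●○■○●◇●
○○○◇●○○●
░○■◇○●○○
░●○·○○·░
░◇·■■■●░
░●··○●○░

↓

░░░░░░░░░░░░
░░░░░░░░░░░░
░░░░░··○●●○○
░░░░●■■○■●■◇
░░░░●○○·●·●○
░░░░■○○○◇○●■
░░░░·●◆■○●◇●
░░░░○○○◇●○○●
░░░░○○■◇○●○○
░░░░░●○·○○·░
░░░░░◇·■■■●░
░░░░░●··○●○░

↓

░░░░░░░░░░░░
░░░░░··○●●○○
░░░░●■■○■●■◇
░░░░●○○·●·●○
░░░░■○○○◇○●■
░░░░·●○■○●◇●
░░░░○○◆◇●○○●
░░░░○○■◇○●○○
░░░░●●○·○○·░
░░░░░◇·■■■●░
░░░░░●··○●○░
░░░░░░░░░░░░

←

░░░░░░░░░░░░
░░░░░░··○●●○
░░░░░●■■○■●■
░░░░░●○○·●·●
░░░░■■○○○◇○●
░░░░◇·●○■○●◇
░░░░●○◆○◇●○○
░░░░■○○■◇○●○
░░░░●●●○·○○·
░░░░░░◇·■■■●
░░░░░░●··○●○
░░░░░░░░░░░░

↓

░░░░░░··○●●○
░░░░░●■■○■●■
░░░░░●○○·●·●
░░░░■■○○○◇○●
░░░░◇·●○■○●◇
░░░░●○○○◇●○○
░░░░■○◆■◇○●○
░░░░●●●○·○○·
░░░░●●◇·■■■●
░░░░░░●··○●○
░░░░░░░░░░░░
░░░░░░░░░░░░

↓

░░░░░●■■○■●■
░░░░░●○○·●·●
░░░░■■○○○◇○●
░░░░◇·●○■○●◇
░░░░●○○○◇●○○
░░░░■○○■◇○●○
░░░░●●◆○·○○·
░░░░●●◇·■■■●
░░░░○■●··○●○
░░░░░░░░░░░░
░░░░░░░░░░░░
░░░░░░░░░░░░

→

░░░░●■■○■●■◇
░░░░●○○·●·●○
░░░■■○○○◇○●■
░░░◇·●○■○●◇●
░░░●○○○◇●○○●
░░░■○○■◇○●○○
░░░●●●◆·○○·░
░░░●●◇·■■■●░
░░░○■●··○●○░
░░░░░░░░░░░░
░░░░░░░░░░░░
░░░░░░░░░░░░

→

░░░●■■○■●■◇░
░░░●○○·●·●○░
░░■■○○○◇○●■░
░░◇·●○■○●◇●░
░░●○○○◇●○○●░
░░■○○■◇○●○○░
░░●●●○◆○○·░░
░░●●◇·■■■●░░
░░○■●··○●○░░
░░░░░░░░░░░░
░░░░░░░░░░░░
░░░░░░░░░░░░

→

░░●■■○■●■◇░░
░░●○○·●·●○░░
░■■○○○◇○●■░░
░◇·●○■○●◇●░░
░●○○○◇●○○●░░
░■○○■◇○●○○░░
░●●●○·◆○·░░░
░●●◇·■■■●░░░
░○■●··○●○░░░
░░░░░░░░░░░░
░░░░░░░░░░░░
░░░░░░░░░░░░

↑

░░░··○●●○○░░
░░●■■○■●■◇░░
░░●○○·●·●○░░
░■■○○○◇○●■░░
░◇·●○■○●◇●░░
░●○○○◇●○○●░░
░■○○■◇◆●○○░░
░●●●○·○○·░░░
░●●◇·■■■●░░░
░○■●··○●○░░░
░░░░░░░░░░░░
░░░░░░░░░░░░

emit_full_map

░░··○●●○○
░●■■○■●■◇
░●○○·●·●○
■■○○○◇○●■
◇·●○■○●◇●
●○○○◇●○○●
■○○■◇◆●○○
●●●○·○○·░
●●◇·■■■●░
○■●··○●○░
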